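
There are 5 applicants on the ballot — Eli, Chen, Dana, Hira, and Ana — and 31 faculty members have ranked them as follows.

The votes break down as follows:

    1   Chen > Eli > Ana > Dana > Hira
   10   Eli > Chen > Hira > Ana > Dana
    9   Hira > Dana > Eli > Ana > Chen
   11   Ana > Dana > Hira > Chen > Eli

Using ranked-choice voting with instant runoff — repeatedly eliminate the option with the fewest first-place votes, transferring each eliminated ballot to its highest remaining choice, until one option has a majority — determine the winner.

Round 1: Ana 11, Eli 10, Hira 9, Chen 1, Dana 0. Dana has the fewest and is eliminated.
Round 2: Ana 11, Eli 10, Hira 9, Chen 1. Chen has the fewest and is eliminated.
Round 3: Eli 11, Ana 11, Hira 9. Hira has the fewest and is eliminated.
Round 4: Eli 20, Ana 11. Eli has a majority.

Eli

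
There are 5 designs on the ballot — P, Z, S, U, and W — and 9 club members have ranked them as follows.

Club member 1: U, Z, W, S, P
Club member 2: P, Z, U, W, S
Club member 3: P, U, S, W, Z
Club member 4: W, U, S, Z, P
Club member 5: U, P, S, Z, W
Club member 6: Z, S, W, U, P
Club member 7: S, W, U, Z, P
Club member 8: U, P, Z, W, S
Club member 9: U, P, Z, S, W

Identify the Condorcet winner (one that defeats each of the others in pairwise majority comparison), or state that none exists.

U

Head-to-head results (9 voters total):
P vs Z: P wins 5–4.
P vs S: P wins 5–4.
P vs U: U wins 7–2.
P vs W: P wins 5–4.
Z vs S: Z wins 5–4.
Z vs U: U wins 7–2.
Z vs W: Z wins 6–3.
S vs U: U wins 7–2.
S vs W: S wins 5–4.
U vs W: U wins 6–3.
U beats each rival — P (7–2), Z (7–2), S (7–2), W (6–3) — so U is the Condorcet winner.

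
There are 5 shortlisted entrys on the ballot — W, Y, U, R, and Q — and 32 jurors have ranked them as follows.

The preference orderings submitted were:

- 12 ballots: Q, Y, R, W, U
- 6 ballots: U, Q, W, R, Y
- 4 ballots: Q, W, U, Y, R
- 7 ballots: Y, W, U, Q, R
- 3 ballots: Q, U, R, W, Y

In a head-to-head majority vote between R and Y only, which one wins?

Ballots ranking R above Y: 6+3 = 9.
Ballots ranking Y above R: 12+4+7 = 23.
Y wins the head-to-head, 23–9.

Y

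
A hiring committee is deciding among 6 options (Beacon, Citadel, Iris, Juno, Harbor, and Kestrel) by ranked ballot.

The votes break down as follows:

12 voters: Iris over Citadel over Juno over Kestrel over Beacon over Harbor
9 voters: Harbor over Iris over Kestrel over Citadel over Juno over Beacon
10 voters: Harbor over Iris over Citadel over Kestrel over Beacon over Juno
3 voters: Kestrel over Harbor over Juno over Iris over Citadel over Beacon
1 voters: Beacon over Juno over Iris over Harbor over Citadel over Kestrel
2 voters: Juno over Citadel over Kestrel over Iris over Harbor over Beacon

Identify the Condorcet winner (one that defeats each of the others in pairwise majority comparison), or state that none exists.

Harbor

Head-to-head results (37 voters total):
Beacon vs Citadel: Citadel wins 36–1.
Beacon vs Iris: Iris wins 36–1.
Beacon vs Juno: Juno wins 26–11.
Beacon vs Harbor: Harbor wins 24–13.
Beacon vs Kestrel: Kestrel wins 36–1.
Citadel vs Iris: Iris wins 35–2.
Citadel vs Juno: Citadel wins 31–6.
Citadel vs Harbor: Harbor wins 23–14.
Citadel vs Kestrel: Citadel wins 25–12.
Iris vs Juno: Iris wins 31–6.
Iris vs Harbor: Harbor wins 22–15.
Iris vs Kestrel: Iris wins 32–5.
Juno vs Harbor: Harbor wins 22–15.
Juno vs Kestrel: Kestrel wins 22–15.
Harbor vs Kestrel: Harbor wins 20–17.
Harbor beats each rival — Beacon (24–13), Citadel (23–14), Iris (22–15), Juno (22–15), Kestrel (20–17) — so Harbor is the Condorcet winner.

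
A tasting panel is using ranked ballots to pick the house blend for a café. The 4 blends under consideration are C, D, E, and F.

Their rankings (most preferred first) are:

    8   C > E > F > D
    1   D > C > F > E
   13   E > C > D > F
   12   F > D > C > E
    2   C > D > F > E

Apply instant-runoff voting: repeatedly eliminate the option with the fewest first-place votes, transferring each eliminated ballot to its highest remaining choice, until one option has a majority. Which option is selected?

E

Round 1: E 13, F 12, C 10, D 1. D has the fewest and is eliminated.
Round 2: E 13, F 12, C 11. C has the fewest and is eliminated.
Round 3: E 21, F 15. E has a majority.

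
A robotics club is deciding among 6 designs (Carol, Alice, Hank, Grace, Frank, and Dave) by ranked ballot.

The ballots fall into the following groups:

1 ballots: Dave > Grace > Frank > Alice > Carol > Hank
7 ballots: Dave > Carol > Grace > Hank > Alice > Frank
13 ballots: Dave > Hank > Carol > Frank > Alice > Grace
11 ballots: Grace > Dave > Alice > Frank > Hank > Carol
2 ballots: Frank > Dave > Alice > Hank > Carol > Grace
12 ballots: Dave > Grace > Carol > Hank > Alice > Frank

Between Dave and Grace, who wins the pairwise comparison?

Dave

Ballots ranking Dave above Grace: 1+7+13+2+12 = 35.
Ballots ranking Grace above Dave: 11.
Dave wins the head-to-head, 35–11.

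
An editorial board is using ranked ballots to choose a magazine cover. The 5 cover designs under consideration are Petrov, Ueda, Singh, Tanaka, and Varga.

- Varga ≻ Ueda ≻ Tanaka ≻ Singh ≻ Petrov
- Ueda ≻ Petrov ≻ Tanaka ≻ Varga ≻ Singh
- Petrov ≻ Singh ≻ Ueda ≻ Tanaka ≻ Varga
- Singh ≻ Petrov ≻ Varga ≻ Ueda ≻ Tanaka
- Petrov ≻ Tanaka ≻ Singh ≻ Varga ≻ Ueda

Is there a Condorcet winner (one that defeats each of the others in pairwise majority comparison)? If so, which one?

Petrov

Head-to-head results (5 voters total):
Petrov vs Ueda: Petrov wins 3–2.
Petrov vs Singh: Petrov wins 3–2.
Petrov vs Tanaka: Petrov wins 4–1.
Petrov vs Varga: Petrov wins 4–1.
Ueda vs Singh: Singh wins 3–2.
Ueda vs Tanaka: Ueda wins 4–1.
Ueda vs Varga: Varga wins 3–2.
Singh vs Tanaka: Tanaka wins 3–2.
Singh vs Varga: Singh wins 3–2.
Tanaka vs Varga: Tanaka wins 3–2.
Petrov beats each rival — Ueda (3–2), Singh (3–2), Tanaka (4–1), Varga (4–1) — so Petrov is the Condorcet winner.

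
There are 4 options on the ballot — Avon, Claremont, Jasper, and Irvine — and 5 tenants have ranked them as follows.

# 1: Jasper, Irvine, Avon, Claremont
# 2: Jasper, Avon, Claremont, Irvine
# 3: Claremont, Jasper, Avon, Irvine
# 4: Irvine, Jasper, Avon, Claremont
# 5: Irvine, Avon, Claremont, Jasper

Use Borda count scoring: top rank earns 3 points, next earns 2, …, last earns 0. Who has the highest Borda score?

Jasper

Borda scores:
  Avon: 1 + 2 + 1 + 1 + 2 = 7
  Claremont: 0 + 1 + 3 + 0 + 1 = 5
  Jasper: 3 + 3 + 2 + 2 + 0 = 10
  Irvine: 2 + 0 + 0 + 3 + 3 = 8
Jasper has the highest total.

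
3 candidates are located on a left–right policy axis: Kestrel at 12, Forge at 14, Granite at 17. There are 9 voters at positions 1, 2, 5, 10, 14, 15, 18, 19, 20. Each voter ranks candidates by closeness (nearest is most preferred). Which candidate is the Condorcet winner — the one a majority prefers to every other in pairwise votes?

With single-peaked preferences on a line, the Condorcet winner is the candidate closest to the median voter.
The median voter (position 14) is closest to Forge at 14.
Check: Forge vs Kestrel — voters closer to Forge: 5 of 9.

Forge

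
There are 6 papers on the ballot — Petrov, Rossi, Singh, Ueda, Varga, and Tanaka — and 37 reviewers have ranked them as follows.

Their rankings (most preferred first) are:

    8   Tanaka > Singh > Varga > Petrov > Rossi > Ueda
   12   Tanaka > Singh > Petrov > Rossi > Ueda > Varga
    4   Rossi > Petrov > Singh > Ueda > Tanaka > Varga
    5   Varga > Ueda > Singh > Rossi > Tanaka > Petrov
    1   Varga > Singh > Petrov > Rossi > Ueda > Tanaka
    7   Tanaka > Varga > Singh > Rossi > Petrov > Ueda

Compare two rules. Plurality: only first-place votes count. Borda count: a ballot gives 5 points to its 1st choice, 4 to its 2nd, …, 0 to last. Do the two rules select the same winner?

Yes

Plurality first-place counts: Petrov 0, Rossi 4, Singh 0, Ueda 0, Varga 6, Tanaka 27 → Tanaka.
Borda totals: Petrov 78, Rossi 78, Singh 132, Ueda 41, Varga 82, Tanaka 144 → Tanaka.
The two rules agree on Tanaka.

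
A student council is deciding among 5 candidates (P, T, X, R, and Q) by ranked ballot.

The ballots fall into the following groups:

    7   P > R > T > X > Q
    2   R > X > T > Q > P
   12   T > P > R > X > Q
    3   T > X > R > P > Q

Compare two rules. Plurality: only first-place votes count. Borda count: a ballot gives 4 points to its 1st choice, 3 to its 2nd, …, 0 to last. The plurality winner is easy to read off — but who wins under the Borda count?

Plurality first-place counts: P 7, T 15, X 0, R 2, Q 0 → T.
Borda totals: P 67, T 78, X 34, R 59, Q 2 → T.

T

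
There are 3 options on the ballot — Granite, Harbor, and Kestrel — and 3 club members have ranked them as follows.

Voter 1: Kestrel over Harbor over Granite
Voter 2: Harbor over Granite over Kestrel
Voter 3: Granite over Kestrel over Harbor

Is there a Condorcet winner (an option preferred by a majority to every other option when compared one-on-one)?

Head-to-head results (3 voters total):
Granite vs Harbor: Harbor wins 2–1.
Granite vs Kestrel: Granite wins 2–1.
Harbor vs Kestrel: Kestrel wins 2–1.
No candidate beats all others: Granite beats Kestrel beats Harbor beats Granite, a majority cycle.

No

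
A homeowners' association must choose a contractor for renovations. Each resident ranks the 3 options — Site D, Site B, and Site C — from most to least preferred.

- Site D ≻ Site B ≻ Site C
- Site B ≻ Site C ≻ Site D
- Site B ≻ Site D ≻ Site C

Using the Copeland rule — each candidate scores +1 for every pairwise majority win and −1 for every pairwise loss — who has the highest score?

Site B

Pairwise results:
  Site D vs Site B: Site B wins 2–1.
  Site D vs Site C: Site D wins 2–1.
  Site B vs Site C: Site B wins 3–0.
Copeland scores (wins − losses):
  Site D: 1 − 1 = 0
  Site B: 2 − 0 = 2
  Site C: 0 − 2 = -2
Site B has the best Copeland score.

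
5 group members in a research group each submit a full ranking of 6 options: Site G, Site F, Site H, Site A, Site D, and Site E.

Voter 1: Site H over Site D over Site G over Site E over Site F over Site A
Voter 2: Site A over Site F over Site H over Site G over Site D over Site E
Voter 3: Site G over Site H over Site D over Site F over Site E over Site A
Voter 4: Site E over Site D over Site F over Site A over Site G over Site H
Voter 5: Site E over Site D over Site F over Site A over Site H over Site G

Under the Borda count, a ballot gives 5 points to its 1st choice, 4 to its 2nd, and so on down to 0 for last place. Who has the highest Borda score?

Borda scores:
  Site G: 3 + 2 + 5 + 1 + 0 = 11
  Site F: 1 + 4 + 2 + 3 + 3 = 13
  Site H: 5 + 3 + 4 + 0 + 1 = 13
  Site A: 0 + 5 + 0 + 2 + 2 = 9
  Site D: 4 + 1 + 3 + 4 + 4 = 16
  Site E: 2 + 0 + 1 + 5 + 5 = 13
Site D has the highest total.

Site D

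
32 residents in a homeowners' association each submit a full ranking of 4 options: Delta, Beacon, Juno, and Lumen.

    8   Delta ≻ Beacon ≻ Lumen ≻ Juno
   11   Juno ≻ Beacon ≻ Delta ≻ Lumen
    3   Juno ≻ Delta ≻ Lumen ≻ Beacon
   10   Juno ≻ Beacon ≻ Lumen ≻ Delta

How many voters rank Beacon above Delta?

Ballots ranking Beacon above Delta: 11+10 = 21.
Ballots ranking Delta above Beacon: 8+3 = 11.
So 21 of 32 voters prefer Beacon to Delta.

21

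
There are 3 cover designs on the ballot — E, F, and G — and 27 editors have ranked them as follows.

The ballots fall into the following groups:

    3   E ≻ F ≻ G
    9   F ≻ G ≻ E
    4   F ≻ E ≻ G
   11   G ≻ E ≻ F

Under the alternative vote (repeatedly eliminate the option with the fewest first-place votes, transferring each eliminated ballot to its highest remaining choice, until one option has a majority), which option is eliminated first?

E

Round 1: F 13, G 11, E 3. E has the fewest and is eliminated.
Round 2: F 16, G 11. F has a majority.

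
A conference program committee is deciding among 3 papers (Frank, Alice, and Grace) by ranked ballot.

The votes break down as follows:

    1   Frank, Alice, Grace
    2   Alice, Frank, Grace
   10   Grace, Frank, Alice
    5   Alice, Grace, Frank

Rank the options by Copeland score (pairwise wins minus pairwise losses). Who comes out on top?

Pairwise results:
  Frank vs Alice: Frank wins 11–7.
  Frank vs Grace: Grace wins 15–3.
  Alice vs Grace: Grace wins 10–8.
Copeland scores (wins − losses):
  Frank: 1 − 1 = 0
  Alice: 0 − 2 = -2
  Grace: 2 − 0 = 2
Grace has the best Copeland score.

Grace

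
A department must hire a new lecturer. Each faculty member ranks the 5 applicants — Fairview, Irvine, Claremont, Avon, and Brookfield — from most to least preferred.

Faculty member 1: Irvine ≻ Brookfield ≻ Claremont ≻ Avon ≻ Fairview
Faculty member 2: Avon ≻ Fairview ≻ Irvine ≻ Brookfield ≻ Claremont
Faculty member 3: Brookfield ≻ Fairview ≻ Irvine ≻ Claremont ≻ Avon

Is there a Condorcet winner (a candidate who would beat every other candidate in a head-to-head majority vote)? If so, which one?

There is no Condorcet winner

Head-to-head results (3 voters total):
Fairview vs Irvine: Fairview wins 2–1.
Fairview vs Claremont: Fairview wins 2–1.
Fairview vs Avon: Avon wins 2–1.
Fairview vs Brookfield: Brookfield wins 2–1.
Irvine vs Claremont: Irvine wins 3–0.
Irvine vs Avon: Irvine wins 2–1.
Irvine vs Brookfield: Irvine wins 2–1.
Claremont vs Avon: Claremont wins 2–1.
Claremont vs Brookfield: Brookfield wins 3–0.
Avon vs Brookfield: Brookfield wins 2–1.
No candidate beats all others: Fairview beats Irvine beats Avon beats Fairview, a majority cycle.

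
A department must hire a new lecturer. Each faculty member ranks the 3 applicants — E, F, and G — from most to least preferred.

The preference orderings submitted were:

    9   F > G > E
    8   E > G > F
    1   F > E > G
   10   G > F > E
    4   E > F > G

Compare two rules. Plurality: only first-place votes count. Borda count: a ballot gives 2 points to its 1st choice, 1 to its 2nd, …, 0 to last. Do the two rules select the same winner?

No

Plurality first-place counts: E 12, F 10, G 10 → E.
Borda totals: E 25, F 34, G 37 → G.
The two rules disagree: plurality picks E, Borda picks G.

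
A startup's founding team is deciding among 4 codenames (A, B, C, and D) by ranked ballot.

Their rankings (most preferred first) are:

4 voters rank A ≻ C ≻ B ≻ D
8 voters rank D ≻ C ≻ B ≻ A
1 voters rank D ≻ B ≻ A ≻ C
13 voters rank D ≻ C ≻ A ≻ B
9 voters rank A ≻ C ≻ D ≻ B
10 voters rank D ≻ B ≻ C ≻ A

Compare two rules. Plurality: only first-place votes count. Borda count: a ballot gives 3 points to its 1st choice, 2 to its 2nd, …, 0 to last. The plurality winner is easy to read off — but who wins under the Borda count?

Plurality first-place counts: A 13, B 0, C 0, D 32 → D.
Borda totals: A 53, B 34, C 78, D 105 → D.

D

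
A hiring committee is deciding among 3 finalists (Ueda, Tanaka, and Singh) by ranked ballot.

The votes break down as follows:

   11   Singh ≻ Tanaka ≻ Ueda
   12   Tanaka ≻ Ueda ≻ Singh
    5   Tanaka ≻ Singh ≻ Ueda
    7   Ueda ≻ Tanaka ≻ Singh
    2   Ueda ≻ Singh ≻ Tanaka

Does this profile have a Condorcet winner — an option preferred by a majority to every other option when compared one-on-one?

Head-to-head results (37 voters total):
Ueda vs Tanaka: Tanaka wins 28–9.
Ueda vs Singh: Ueda wins 21–16.
Tanaka vs Singh: Tanaka wins 24–13.
Tanaka beats each rival — Ueda (28–9), Singh (24–13) — so Tanaka is the Condorcet winner.

Yes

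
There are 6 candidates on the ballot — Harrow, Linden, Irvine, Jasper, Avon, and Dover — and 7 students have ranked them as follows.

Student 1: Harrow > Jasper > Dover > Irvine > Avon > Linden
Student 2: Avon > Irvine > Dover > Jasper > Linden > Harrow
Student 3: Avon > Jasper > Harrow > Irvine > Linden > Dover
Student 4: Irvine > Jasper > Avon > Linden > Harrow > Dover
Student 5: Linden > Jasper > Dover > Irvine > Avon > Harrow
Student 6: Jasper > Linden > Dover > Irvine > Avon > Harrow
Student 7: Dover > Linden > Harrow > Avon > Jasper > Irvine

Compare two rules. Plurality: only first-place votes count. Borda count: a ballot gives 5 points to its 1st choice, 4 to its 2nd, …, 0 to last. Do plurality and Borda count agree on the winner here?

No

Plurality first-place counts: Harrow 1, Linden 1, Irvine 1, Jasper 1, Avon 2, Dover 1 → Avon.
Borda totals: Harrow 12, Linden 17, Irvine 17, Jasper 24, Avon 18, Dover 17 → Jasper.
The two rules disagree: plurality picks Avon, Borda picks Jasper.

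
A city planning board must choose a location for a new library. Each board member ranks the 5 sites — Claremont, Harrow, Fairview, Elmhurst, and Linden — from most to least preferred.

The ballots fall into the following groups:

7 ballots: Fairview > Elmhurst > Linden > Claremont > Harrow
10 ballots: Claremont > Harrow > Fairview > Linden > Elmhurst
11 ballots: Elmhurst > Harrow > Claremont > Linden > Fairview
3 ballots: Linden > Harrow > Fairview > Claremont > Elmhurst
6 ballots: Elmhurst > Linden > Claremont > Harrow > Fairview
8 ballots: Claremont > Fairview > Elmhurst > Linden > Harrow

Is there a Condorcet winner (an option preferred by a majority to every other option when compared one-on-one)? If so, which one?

Head-to-head results (45 voters total):
Claremont vs Harrow: Claremont wins 31–14.
Claremont vs Fairview: Claremont wins 35–10.
Claremont vs Elmhurst: Elmhurst wins 24–21.
Claremont vs Linden: Claremont wins 29–16.
Harrow vs Fairview: Harrow wins 30–15.
Harrow vs Elmhurst: Elmhurst wins 32–13.
Harrow vs Linden: Linden wins 24–21.
Fairview vs Elmhurst: Fairview wins 28–17.
Fairview vs Linden: Fairview wins 25–20.
Elmhurst vs Linden: Elmhurst wins 32–13.
No candidate beats all others: Claremont beats Fairview beats Elmhurst beats Claremont, a majority cycle.

There is no Condorcet winner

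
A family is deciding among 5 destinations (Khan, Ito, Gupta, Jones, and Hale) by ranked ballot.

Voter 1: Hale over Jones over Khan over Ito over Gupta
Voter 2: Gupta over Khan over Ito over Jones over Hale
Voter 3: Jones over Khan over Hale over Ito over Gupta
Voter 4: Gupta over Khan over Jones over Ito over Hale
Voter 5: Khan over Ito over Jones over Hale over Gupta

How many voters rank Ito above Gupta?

Ballots ranking Ito above Gupta: 3.
Ballots ranking Gupta above Ito: 2.
So 3 of 5 voters prefer Ito to Gupta.

3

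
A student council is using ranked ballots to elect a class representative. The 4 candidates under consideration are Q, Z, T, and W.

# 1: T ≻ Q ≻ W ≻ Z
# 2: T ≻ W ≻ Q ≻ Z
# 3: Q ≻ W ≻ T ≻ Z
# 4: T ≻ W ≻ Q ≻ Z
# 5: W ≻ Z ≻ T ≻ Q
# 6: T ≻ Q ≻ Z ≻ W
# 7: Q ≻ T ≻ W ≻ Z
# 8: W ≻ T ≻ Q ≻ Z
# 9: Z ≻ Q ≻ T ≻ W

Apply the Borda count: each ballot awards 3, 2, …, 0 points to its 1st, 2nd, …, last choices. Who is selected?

Borda scores:
  Q: 2 + 1 + 3 + 1 + 0 + 2 + 3 + 1 + 2 = 15
  Z: 0 + 0 + 0 + 0 + 2 + 1 + 0 + 0 + 3 = 6
  T: 3 + 3 + 1 + 3 + 1 + 3 + 2 + 2 + 1 = 19
  W: 1 + 2 + 2 + 2 + 3 + 0 + 1 + 3 + 0 = 14
T has the highest total.

T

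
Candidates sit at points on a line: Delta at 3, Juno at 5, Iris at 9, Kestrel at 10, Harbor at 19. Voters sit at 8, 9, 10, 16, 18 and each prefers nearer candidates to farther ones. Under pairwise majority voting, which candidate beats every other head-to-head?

With single-peaked preferences on a line, the Condorcet winner is the candidate closest to the median voter.
The median voter (position 10) is closest to Kestrel at 10.
Check: Kestrel vs Iris — voters closer to Kestrel: 3 of 5.

Kestrel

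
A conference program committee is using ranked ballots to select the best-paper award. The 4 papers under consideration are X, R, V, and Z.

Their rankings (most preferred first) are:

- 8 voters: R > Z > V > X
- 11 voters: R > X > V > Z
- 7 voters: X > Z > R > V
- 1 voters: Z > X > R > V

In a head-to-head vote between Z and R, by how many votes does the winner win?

11

Ballots ranking Z above R: 7+1 = 8.
Ballots ranking R above Z: 8+11 = 19.
R wins 19–8, a margin of 11.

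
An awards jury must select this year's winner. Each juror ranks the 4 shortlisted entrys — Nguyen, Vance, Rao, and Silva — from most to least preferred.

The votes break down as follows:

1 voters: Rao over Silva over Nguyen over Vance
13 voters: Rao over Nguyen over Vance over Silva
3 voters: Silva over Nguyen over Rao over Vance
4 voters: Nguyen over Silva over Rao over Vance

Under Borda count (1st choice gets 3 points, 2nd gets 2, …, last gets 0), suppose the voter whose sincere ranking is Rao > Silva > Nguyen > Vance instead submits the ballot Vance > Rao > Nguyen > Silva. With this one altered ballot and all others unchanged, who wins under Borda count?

Borda totals with the altered ballot: Nguyen 45, Vance 16, Rao 48, Silva 17.
The winner is unchanged: still Rao.

Rao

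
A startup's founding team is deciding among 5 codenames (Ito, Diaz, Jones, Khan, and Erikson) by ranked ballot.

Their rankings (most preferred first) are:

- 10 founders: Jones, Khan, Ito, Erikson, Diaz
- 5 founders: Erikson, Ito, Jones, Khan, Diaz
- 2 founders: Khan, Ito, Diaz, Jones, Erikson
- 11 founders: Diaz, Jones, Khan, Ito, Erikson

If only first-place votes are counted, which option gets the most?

Diaz

First-place vote totals:
  Ito: 0
  Diaz: 11
  Jones: 10
  Khan: 2
  Erikson: 5
Diaz has the most first-place votes.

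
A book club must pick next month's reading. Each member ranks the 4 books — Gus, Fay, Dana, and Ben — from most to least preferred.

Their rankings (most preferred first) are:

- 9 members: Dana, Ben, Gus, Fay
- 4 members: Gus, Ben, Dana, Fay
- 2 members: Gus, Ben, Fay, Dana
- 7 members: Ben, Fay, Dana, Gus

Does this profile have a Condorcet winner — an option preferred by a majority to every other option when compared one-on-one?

Head-to-head results (22 voters total):
Gus vs Fay: Gus wins 15–7.
Gus vs Dana: Dana wins 16–6.
Gus vs Ben: Ben wins 16–6.
Fay vs Dana: Dana wins 13–9.
Fay vs Ben: Ben wins 22–0.
Dana vs Ben: Ben wins 13–9.
Ben beats each rival — Gus (16–6), Fay (22–0), Dana (13–9) — so Ben is the Condorcet winner.

Yes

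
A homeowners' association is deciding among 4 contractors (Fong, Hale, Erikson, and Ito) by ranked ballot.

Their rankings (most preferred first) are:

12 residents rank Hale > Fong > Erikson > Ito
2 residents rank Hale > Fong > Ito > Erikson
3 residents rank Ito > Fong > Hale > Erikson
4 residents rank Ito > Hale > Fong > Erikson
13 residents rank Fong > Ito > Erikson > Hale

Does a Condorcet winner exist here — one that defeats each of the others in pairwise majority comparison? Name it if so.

Head-to-head results (34 voters total):
Fong vs Hale: Hale wins 18–16.
Fong vs Erikson: Fong wins 34–0.
Fong vs Ito: Fong wins 27–7.
Hale vs Erikson: Hale wins 21–13.
Hale vs Ito: Ito wins 20–14.
Erikson vs Ito: Ito wins 22–12.
No candidate beats all others: Fong beats Ito beats Hale beats Fong, a majority cycle.

No Condorcet winner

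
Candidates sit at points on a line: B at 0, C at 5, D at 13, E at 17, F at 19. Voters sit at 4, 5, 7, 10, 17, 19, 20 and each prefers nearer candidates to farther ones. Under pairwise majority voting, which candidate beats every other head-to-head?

D

With single-peaked preferences on a line, the Condorcet winner is the candidate closest to the median voter.
The median voter (position 10) is closest to D at 13.
Check: D vs F — voters closer to D: 4 of 7.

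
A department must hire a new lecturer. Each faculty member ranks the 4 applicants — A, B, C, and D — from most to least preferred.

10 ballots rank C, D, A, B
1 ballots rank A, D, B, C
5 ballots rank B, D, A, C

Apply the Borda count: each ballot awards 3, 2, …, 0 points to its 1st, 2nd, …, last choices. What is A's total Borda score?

Borda scores:
  A: 10·1 + 3 + 5·1 = 18
  B: 10·0 + 1 + 5·3 = 16
  C: 10·3 + 0 + 5·0 = 30
  D: 10·2 + 2 + 5·2 = 32

18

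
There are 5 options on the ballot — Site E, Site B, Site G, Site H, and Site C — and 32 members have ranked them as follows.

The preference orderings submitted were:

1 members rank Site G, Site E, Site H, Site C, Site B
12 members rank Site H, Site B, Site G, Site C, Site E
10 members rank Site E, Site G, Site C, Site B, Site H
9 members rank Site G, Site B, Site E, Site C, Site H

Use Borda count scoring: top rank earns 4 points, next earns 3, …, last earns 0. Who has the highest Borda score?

Site G

Borda scores:
  Site E: 3 + 12·0 + 10·4 + 9·2 = 61
  Site B: 0 + 12·3 + 10·1 + 9·3 = 73
  Site G: 4 + 12·2 + 10·3 + 9·4 = 94
  Site H: 2 + 12·4 + 10·0 + 9·0 = 50
  Site C: 1 + 12·1 + 10·2 + 9·1 = 42
Site G has the highest total.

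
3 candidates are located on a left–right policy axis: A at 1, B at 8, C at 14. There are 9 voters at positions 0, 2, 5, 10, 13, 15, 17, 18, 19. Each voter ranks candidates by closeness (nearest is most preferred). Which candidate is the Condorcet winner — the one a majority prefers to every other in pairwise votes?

C

With single-peaked preferences on a line, the Condorcet winner is the candidate closest to the median voter.
The median voter (position 13) is closest to C at 14.
Check: C vs B — voters closer to C: 5 of 9.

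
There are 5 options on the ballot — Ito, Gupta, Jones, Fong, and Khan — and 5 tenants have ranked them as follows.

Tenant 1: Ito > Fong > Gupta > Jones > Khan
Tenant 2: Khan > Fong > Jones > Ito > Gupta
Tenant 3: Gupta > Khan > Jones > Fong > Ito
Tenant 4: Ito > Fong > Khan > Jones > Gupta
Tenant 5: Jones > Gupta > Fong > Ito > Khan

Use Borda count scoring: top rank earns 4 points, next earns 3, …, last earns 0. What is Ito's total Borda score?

Borda scores:
  Ito: 4 + 1 + 0 + 4 + 1 = 10
  Gupta: 2 + 0 + 4 + 0 + 3 = 9
  Jones: 1 + 2 + 2 + 1 + 4 = 10
  Fong: 3 + 3 + 1 + 3 + 2 = 12
  Khan: 0 + 4 + 3 + 2 + 0 = 9

10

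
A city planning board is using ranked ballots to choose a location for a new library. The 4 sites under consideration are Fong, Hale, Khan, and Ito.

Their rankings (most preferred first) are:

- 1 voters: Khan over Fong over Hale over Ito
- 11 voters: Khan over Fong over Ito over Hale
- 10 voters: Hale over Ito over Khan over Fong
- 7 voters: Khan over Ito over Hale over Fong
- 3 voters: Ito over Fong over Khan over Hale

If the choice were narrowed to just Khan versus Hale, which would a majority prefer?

Khan

Ballots ranking Khan above Hale: 1+11+7+3 = 22.
Ballots ranking Hale above Khan: 10.
Khan wins the head-to-head, 22–10.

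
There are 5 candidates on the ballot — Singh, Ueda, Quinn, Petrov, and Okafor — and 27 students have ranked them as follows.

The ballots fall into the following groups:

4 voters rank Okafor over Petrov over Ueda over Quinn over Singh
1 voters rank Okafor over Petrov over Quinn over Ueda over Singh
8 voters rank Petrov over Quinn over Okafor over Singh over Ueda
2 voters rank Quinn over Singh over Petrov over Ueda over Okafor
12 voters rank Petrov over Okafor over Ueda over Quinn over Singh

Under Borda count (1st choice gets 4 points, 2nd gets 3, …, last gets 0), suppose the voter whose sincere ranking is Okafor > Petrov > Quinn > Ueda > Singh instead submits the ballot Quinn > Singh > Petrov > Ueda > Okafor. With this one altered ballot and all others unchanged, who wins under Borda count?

Petrov

Borda totals with the altered ballot: Singh 17, Ueda 35, Quinn 52, Petrov 98, Okafor 68.
The winner is unchanged: still Petrov.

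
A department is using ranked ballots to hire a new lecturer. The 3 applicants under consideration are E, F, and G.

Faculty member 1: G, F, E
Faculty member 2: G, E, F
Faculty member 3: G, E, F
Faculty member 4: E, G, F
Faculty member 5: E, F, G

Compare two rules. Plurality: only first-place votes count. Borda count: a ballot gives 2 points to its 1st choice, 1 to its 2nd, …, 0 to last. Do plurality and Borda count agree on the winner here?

Yes

Plurality first-place counts: E 2, F 0, G 3 → G.
Borda totals: E 6, F 2, G 7 → G.
The two rules agree on G.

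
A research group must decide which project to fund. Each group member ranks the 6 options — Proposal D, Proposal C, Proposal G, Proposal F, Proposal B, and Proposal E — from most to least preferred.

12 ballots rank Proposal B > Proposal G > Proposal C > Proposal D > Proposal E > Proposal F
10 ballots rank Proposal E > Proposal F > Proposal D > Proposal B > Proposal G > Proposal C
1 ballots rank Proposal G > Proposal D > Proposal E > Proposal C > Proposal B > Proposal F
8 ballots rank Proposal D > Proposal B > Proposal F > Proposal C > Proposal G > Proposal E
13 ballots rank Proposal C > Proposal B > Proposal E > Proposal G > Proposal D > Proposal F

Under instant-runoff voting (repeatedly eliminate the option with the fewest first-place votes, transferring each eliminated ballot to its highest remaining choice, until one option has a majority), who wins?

Round 1: Proposal C 13, Proposal B 12, Proposal E 10, Proposal D 8, Proposal G 1, Proposal F 0. Proposal F has the fewest and is eliminated.
Round 2: Proposal C 13, Proposal B 12, Proposal E 10, Proposal D 8, Proposal G 1. Proposal G has the fewest and is eliminated.
Round 3: Proposal C 13, Proposal B 12, Proposal E 10, Proposal D 9. Proposal D has the fewest and is eliminated.
Round 4: Proposal B 20, Proposal C 13, Proposal E 11. Proposal E has the fewest and is eliminated.
Round 5: Proposal B 30, Proposal C 14. Proposal B has a majority.

Proposal B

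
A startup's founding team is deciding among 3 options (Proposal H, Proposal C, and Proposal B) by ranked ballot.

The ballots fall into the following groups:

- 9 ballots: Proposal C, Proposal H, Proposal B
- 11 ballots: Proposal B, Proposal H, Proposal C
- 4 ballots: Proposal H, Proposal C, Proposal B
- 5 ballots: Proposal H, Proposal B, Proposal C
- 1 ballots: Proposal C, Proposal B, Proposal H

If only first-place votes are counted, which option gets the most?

Proposal B

First-place vote totals:
  Proposal H: 9
  Proposal C: 10
  Proposal B: 11
Proposal B has the most first-place votes.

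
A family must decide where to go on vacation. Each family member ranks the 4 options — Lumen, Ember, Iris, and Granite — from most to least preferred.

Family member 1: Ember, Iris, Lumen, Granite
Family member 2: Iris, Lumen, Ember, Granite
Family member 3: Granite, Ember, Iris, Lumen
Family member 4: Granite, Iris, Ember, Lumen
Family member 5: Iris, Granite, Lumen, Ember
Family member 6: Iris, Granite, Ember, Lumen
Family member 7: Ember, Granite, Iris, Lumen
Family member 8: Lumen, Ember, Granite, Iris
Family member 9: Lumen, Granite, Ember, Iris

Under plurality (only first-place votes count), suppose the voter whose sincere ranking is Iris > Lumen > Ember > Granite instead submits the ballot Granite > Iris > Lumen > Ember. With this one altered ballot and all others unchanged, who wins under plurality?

First-place totals with the altered ballot: Lumen 2, Ember 2, Iris 2, Granite 3.
The switch changes the winner from Iris to Granite.

Granite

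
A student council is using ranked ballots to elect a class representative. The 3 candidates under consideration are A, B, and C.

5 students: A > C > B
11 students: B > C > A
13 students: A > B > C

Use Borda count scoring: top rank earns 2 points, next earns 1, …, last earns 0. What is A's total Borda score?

Borda scores:
  A: 5·2 + 11·0 + 13·2 = 36
  B: 5·0 + 11·2 + 13·1 = 35
  C: 5·1 + 11·1 + 13·0 = 16

36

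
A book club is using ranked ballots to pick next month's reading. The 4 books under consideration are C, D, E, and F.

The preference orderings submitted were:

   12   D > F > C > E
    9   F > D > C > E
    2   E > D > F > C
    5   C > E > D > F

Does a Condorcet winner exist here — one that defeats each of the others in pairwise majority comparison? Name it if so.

Head-to-head results (28 voters total):
C vs D: D wins 23–5.
C vs E: C wins 26–2.
C vs F: F wins 23–5.
D vs E: D wins 21–7.
D vs F: D wins 19–9.
E vs F: F wins 21–7.
D beats each rival — C (23–5), E (21–7), F (19–9) — so D is the Condorcet winner.

D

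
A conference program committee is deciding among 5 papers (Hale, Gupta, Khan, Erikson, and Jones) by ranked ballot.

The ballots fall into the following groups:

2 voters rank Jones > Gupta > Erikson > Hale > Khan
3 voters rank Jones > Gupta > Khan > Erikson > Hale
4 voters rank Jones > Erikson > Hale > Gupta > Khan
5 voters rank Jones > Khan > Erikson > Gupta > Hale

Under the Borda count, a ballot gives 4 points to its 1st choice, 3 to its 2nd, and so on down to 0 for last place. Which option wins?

Jones

Borda scores:
  Hale: 2·1 + 3·0 + 4·2 + 5·0 = 10
  Gupta: 2·3 + 3·3 + 4·1 + 5·1 = 24
  Khan: 2·0 + 3·2 + 4·0 + 5·3 = 21
  Erikson: 2·2 + 3·1 + 4·3 + 5·2 = 29
  Jones: 2·4 + 3·4 + 4·4 + 5·4 = 56
Jones has the highest total.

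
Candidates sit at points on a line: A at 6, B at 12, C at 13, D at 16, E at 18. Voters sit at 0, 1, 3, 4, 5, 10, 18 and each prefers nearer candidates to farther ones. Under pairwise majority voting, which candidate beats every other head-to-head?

With single-peaked preferences on a line, the Condorcet winner is the candidate closest to the median voter.
The median voter (position 4) is closest to A at 6.
Check: A vs B — voters closer to A: 5 of 7.

A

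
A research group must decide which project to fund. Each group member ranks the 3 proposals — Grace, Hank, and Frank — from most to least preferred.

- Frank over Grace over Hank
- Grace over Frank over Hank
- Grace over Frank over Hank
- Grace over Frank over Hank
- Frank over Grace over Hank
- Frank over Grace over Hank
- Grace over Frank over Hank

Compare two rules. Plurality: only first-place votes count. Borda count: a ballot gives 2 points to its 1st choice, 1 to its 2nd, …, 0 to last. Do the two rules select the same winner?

Plurality first-place counts: Grace 4, Hank 0, Frank 3 → Grace.
Borda totals: Grace 11, Hank 0, Frank 10 → Grace.
The two rules agree on Grace.

Yes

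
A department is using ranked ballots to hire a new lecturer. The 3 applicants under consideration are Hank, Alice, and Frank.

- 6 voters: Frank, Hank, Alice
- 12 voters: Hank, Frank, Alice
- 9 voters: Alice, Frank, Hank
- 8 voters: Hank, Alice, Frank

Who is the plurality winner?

First-place vote totals:
  Hank: 20
  Alice: 9
  Frank: 6
Hank has the most first-place votes.

Hank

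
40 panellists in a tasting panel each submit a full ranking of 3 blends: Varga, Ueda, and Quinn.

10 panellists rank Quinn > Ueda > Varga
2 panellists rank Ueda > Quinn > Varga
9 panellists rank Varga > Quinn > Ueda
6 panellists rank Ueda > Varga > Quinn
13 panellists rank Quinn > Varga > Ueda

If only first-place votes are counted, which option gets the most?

First-place vote totals:
  Varga: 9
  Ueda: 8
  Quinn: 23
Quinn has the most first-place votes.

Quinn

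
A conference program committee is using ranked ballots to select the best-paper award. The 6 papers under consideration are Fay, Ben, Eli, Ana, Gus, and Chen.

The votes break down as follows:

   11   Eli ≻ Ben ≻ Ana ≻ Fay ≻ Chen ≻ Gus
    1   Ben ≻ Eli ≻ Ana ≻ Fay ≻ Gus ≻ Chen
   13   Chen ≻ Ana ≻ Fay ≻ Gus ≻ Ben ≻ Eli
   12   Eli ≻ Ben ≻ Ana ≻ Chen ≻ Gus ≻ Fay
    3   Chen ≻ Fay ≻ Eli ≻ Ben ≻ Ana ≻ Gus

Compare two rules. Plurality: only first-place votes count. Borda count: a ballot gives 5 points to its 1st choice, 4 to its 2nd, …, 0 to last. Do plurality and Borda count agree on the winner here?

Yes

Plurality first-place counts: Fay 0, Ben 1, Eli 23, Ana 0, Gus 0, Chen 16 → Eli.
Borda totals: Fay 75, Ben 116, Eli 128, Ana 127, Gus 39, Chen 115 → Eli.
The two rules agree on Eli.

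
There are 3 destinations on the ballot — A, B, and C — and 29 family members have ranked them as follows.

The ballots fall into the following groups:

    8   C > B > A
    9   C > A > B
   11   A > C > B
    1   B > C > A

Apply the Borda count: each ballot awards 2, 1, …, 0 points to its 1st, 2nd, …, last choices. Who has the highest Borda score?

C

Borda scores:
  A: 8·0 + 9·1 + 11·2 + 0 = 31
  B: 8·1 + 9·0 + 11·0 + 2 = 10
  C: 8·2 + 9·2 + 11·1 + 1 = 46
C has the highest total.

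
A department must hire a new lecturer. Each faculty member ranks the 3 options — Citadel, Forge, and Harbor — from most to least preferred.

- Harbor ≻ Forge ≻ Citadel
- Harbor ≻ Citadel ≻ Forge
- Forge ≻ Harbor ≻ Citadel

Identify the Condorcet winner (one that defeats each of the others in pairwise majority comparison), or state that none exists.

Head-to-head results (3 voters total):
Citadel vs Forge: Forge wins 2–1.
Citadel vs Harbor: Harbor wins 3–0.
Forge vs Harbor: Harbor wins 2–1.
Harbor beats each rival — Citadel (3–0), Forge (2–1) — so Harbor is the Condorcet winner.

Harbor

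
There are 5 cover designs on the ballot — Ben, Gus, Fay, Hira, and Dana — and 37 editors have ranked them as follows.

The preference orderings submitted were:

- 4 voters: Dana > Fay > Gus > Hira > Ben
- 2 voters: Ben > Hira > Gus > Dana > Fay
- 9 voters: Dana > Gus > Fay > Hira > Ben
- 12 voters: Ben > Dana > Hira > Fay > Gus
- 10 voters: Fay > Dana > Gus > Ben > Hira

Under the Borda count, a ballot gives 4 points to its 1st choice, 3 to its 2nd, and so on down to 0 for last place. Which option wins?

Borda scores:
  Ben: 4·0 + 2·4 + 9·0 + 12·4 + 10·1 = 66
  Gus: 4·2 + 2·2 + 9·3 + 12·0 + 10·2 = 59
  Fay: 4·3 + 2·0 + 9·2 + 12·1 + 10·4 = 82
  Hira: 4·1 + 2·3 + 9·1 + 12·2 + 10·0 = 43
  Dana: 4·4 + 2·1 + 9·4 + 12·3 + 10·3 = 120
Dana has the highest total.

Dana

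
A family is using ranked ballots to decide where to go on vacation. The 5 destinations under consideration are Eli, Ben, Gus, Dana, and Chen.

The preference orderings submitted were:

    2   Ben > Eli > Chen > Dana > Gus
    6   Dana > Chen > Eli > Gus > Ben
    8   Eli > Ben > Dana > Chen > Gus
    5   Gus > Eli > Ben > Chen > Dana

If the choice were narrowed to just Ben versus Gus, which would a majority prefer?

Ballots ranking Ben above Gus: 2+8 = 10.
Ballots ranking Gus above Ben: 6+5 = 11.
Gus wins the head-to-head, 11–10.

Gus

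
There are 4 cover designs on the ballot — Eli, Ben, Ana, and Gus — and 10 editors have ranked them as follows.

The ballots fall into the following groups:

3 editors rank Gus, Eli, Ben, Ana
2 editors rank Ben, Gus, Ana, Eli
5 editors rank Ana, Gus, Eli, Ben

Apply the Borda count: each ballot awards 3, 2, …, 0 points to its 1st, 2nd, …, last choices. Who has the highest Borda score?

Borda scores:
  Eli: 3·2 + 2·0 + 5·1 = 11
  Ben: 3·1 + 2·3 + 5·0 = 9
  Ana: 3·0 + 2·1 + 5·3 = 17
  Gus: 3·3 + 2·2 + 5·2 = 23
Gus has the highest total.

Gus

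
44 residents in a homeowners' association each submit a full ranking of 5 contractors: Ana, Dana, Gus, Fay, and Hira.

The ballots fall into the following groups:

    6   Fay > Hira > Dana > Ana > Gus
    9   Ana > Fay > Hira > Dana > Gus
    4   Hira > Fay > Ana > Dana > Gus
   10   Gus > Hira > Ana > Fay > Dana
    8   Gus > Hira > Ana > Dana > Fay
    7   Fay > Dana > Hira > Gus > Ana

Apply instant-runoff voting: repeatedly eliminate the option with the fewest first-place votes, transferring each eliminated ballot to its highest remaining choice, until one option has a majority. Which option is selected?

Round 1: Gus 18, Fay 13, Ana 9, Hira 4, Dana 0. Dana has the fewest and is eliminated.
Round 2: Gus 18, Fay 13, Ana 9, Hira 4. Hira has the fewest and is eliminated.
Round 3: Gus 18, Fay 17, Ana 9. Ana has the fewest and is eliminated.
Round 4: Fay 26, Gus 18. Fay has a majority.

Fay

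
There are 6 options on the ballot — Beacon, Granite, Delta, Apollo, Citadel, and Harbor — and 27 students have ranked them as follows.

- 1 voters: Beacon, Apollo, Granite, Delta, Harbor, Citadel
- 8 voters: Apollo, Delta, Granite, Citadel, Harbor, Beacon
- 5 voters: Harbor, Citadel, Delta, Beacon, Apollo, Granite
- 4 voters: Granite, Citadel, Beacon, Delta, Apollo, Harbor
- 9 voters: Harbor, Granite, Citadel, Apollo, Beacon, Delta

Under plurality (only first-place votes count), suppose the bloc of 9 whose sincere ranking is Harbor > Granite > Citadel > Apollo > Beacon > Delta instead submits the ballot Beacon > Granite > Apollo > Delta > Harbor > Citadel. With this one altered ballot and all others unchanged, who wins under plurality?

First-place totals with the altered ballot: Beacon 10, Granite 4, Delta 0, Apollo 8, Citadel 0, Harbor 5.
The switch changes the winner from Harbor to Beacon.

Beacon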